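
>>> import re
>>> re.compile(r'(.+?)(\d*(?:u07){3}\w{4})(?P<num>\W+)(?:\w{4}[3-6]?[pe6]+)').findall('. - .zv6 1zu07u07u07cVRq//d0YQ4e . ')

Pattern: one or more of any character (lazy) (captured); then zero or more of a digit, then the literal 'u07' repeated 3 times, then exactly 4 of a word character (captured); then one or more of a non-word character (captured as 'num'); then exactly 4 of a word character, then optionally a character in [3-6], then one or more of one of [pe6] (non-capturing group).
Scanning left to right: at [0:32] match '. - .zv6 1zu07u07u07cVRq//d0YQ4e', groups = ('. - .zv6 1z', 'u07u07u07cVRq', '//').
With 3 capturing groups, `findall` returns a 3-tuple per match.

[('. - .zv6 1z', 'u07u07u07cVRq', '//')]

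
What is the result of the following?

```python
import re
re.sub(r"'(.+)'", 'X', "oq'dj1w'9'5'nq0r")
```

'oqXnq0r'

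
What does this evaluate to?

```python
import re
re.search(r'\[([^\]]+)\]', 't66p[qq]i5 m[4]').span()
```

(4, 8)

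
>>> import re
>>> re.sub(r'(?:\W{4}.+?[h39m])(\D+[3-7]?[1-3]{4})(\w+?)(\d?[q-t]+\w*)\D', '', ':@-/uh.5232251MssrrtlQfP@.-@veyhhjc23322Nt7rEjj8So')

'.-@veyhhjc23322Nt7rEjj8So'

The pattern matches exactly 4 of a non-word character, then one or more of any character (lazy), then one of [h39m] (non-capturing group); then one or more of a non-digit, then optionally a character in [3-7], then exactly 4 of a character in [1-3] (captured); then one or more of a word character (lazy) (captured); then optionally a digit, then one or more of a character in [q-t], then zero or more of a word character (captured); then a non-digit.
The `?` after the quantifier makes it lazy — it takes as little as possible before letting the rest of the pattern try.
Matches: at [0:25] → ':@-/uh.5232251MssrrtlQfP@'.
Each match is replaced by ''.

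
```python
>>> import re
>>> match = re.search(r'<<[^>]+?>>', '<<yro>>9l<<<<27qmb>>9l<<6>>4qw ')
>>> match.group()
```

'<<yro>>'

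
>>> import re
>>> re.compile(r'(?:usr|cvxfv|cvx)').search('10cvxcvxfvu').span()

`re.search` scans for the first position where the pattern succeeds.
The match spans [2:5] → 'cvx'.

(2, 5)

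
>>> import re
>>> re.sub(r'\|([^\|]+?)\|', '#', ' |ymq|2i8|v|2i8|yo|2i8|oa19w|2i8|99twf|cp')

`sub` substitutes '#' at each match site.

' #2i8#2i8#2i8#2i8#cp'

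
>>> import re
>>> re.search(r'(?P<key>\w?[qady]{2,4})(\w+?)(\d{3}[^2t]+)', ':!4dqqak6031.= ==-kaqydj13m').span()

The pattern matches optionally a word character, then 2 to 4 of one of [qady] (captured as 'key'); then one or more of a word character (lazy) (captured); then exactly 3 of a digit, then one or more of any character except [2t] (captured).
The match spans [2:27] → '4dqqak6031.= ==-kaqydj13m'.

(2, 27)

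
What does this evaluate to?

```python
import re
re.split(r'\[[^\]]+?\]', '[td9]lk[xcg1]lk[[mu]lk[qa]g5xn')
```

Matches to split on: at [0:5] → '[td9]'; at [7:13] → '[xcg1]'; at [15:20] → '[[mu]'; at [22:26] → '[qa]'.
`split` removes every match and returns the 5 fragments in between.

['', 'lk', 'lk', 'lk', 'g5xn']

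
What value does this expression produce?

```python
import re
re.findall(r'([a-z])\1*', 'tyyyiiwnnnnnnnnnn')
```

After group 1 captures some text, `\1` only succeeds where that same text appears again.
`findall` collects group 1 from each match (5 total).

['t', 'y', 'i', 'w', 'n']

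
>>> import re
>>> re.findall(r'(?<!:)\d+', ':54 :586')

The negative lookaround is zero-width — it rules out positions where the adjacent text would match, without consuming anything.
No capturing groups, so `findall` returns the 2 full match strings.

['4', '86']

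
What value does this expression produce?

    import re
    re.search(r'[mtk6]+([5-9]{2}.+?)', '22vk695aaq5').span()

With the lazy modifier that quantifier settles for the fewest repetitions that let the rest of the pattern succeed (the atoms after it are unaffected and can still be greedy).
The match spans [3:8] → 'k695a'.

(3, 8)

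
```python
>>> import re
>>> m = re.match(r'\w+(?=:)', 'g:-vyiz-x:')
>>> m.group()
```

'g'

`re.match` only tries the pattern at the start of the string.
The match spans [0:1] → 'g'.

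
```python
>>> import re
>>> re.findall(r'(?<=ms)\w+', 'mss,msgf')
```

The `(?=…)`/`(?<=…)` assertion just peeks at neighbouring text; it doesn't advance the match position.
Matches: at [2:3] → 's'; at [6:8] → 'gf'.
Since nothing is captured, `findall` lists the 2 matched substrings directly.

['s', 'gf']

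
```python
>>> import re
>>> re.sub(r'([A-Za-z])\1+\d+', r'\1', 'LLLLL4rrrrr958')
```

'Lr'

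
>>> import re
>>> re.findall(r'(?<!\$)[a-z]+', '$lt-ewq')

The negative lookahead/lookbehind blocks any match where the forbidden context is present.
Matches: at [2:3] → 't'; at [4:7] → 'ewq'.
Since nothing is captured, `findall` lists the 2 matched substrings directly.

['t', 'ewq']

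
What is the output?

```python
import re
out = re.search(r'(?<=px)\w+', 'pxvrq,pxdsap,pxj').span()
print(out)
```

(2, 5)

The `(?=…)`/`(?<=…)` assertion just peeks at neighbouring text; it doesn't advance the match position.
`re.search` scans for the first position where the pattern succeeds.
The match spans [2:5] → 'vrq'.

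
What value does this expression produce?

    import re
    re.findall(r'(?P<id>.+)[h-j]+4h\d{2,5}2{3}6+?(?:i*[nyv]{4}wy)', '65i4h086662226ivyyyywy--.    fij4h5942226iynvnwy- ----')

This matches one or more of any character (captured as 'id'); then one or more of a character in [h-j], then the literal '4h', then 2 to 5 of a digit; then exactly 3 of the literal '2', then one or more of a literal '6' (lazy); then zero or more of a literal 'i', then exactly 4 of one of [nyv], then the literal 'wy' (non-capturing group).
`findall` collects group 1 from the one match (1 total).

['65i4h086662226ivyyyywy--.    fi']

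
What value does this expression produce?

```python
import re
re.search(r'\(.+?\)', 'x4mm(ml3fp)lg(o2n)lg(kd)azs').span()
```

The `?` after the quantifier makes it lazy — it takes as little as possible before letting the rest of the pattern try.
The match spans [4:11] → '(ml3fp)'.

(4, 11)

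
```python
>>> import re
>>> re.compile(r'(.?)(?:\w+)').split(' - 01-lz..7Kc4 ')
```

`re.split` interleaves the captured-group text with the surrounding fragments.

[' -', ' ', '', '-', '.', '.', ' ']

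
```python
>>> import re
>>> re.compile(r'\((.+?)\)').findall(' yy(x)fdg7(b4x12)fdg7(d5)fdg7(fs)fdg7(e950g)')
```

['x', 'b4x12', 'd5', 'fs', 'e950g']

A non-greedy quantifier consumes as few characters as it can — just enough that the remainder of the pattern still matches from where it stops; whatever follows it matches normally.
With a single group, `findall` returns only what that group captured — 5 items.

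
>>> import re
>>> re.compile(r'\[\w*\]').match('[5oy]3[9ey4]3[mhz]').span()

`re.match` won't scan ahead — the pattern has to work from the very first character.
The match spans [0:5] → '[5oy]'.

(0, 5)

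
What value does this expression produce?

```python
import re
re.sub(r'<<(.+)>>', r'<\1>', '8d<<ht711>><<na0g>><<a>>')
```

Matches: at [2:24] → '<<ht711>><<na0g>><<a>>'.
The replacement refers to a captured group, so each match is rewritten using its own captured text.

'8d<ht711>><<na0g>><<a>'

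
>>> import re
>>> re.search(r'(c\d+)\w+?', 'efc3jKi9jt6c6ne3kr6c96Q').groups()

The pattern matches a literal 'c', then one or more of a digit (captured); then one or more of a word character (lazy).
A `+?`/`*?`/`{m,n}?` starts at its minimum and grows only as far as needed for what follows to match.
`re.search` scans for the first position where the pattern succeeds.
The match spans [2:5] → 'c3j'.
Captured: group 1 = 'c3'.

('c3',)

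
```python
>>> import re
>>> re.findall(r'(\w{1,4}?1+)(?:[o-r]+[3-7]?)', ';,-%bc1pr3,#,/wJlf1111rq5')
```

This matches 1 to 4 of a word character (lazy), then one or more of the literal '1' (captured); then one or more of a character in [o-r], then optionally a character in [3-7] (non-capturing group).
Scanning left to right: at [4:10] match 'bc1pr3', group 1 = 'bc1'; at [14:25] match 'wJlf1111rq5', group 1 = 'wJlf1111'.
One capturing group, so `findall` returns just the captured substring from each match — 2 in all.

['bc1', 'wJlf1111']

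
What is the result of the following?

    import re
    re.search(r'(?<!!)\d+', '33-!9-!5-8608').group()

'33'

Because the assertion is negative and zero-width, positions next to the forbidden text are skipped.
`search` walks the string left to right and returns the first match it finds.
The match spans [0:2] → '33'.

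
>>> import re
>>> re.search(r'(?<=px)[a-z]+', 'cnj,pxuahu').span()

The `(?=…)`/`(?<=…)` assertion just peeks at neighbouring text; it doesn't advance the match position.
The match spans [6:10] → 'uahu'.

(6, 10)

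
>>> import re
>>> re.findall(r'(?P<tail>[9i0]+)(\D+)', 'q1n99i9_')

This matches one or more of one of [9i0] (captured as 'tail'); then one or more of a non-digit (captured).
Matches: at [3:8] match '99i9_', groups = ('99i9', '_').
With 2 capturing groups, `findall` returns a 2-tuple per match.

[('99i9', '_')]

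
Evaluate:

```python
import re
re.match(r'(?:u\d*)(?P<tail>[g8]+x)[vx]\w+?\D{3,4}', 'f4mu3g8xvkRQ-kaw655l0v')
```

None

`re.match` won't scan ahead — the pattern has to work from the very first character.
Here the string doesn't start with a match, so the call returns None.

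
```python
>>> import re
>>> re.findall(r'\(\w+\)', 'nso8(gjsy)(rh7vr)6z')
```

Matches: at [4:10] → '(gjsy)'; at [10:17] → '(rh7vr)'.
With no groups in the pattern, `findall` gives back each whole match — 2 here.

['(gjsy)', '(rh7vr)']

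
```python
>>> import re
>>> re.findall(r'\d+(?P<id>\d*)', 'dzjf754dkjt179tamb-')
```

The pattern matches one or more of a digit; then zero or more of a digit (captured as 'id').
Walking the string: at [4:7] match '754', group 1 = ''; at [11:14] match '179', group 1 = ''.
With a single group, `findall` returns only what that group captured — 2 items.

['', '']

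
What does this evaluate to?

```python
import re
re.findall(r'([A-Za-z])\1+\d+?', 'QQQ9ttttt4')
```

['Q', 't']

The backreference `\1` re-matches whatever the first group consumed, character for character.
Walking the string: at [0:4] match 'QQQ9', group 1 = 'Q'; at [4:10] match 'ttttt4', group 1 = 't'.
One capturing group, so `findall` returns just the captured substring from each match — 2 in all.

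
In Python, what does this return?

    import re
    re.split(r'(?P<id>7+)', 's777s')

The group in the pattern means `split` returns the separators' captures alongside the pieces.

['s', '777', 's']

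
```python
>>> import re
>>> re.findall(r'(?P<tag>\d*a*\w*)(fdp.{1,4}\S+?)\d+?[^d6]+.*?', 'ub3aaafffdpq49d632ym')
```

[('ub3aaaff', 'fdpq49d6')]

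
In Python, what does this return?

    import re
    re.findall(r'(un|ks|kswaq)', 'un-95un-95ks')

Walking the string: at [0:2] match 'un', group 1 = 'un'; at [5:7] match 'un', group 1 = 'un'; at [10:12] match 'ks', group 1 = 'ks'.
Because there's exactly one group, `findall` drops the full match and keeps group 1 from each hit.

['un', 'un', 'ks']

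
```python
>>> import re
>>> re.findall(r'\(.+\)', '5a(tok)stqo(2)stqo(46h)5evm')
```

Scanning left to right: at [2:23] → '(tok)stqo(2)stqo(46h)'.
With no groups in the pattern, `findall` gives back each whole match — 1 here.

['(tok)stqo(2)stqo(46h)']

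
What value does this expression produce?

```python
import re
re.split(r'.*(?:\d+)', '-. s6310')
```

['', '']

This matches zero or more of any character; then one or more of a digit (non-capturing group).
Matches to split on: at [0:8] → '-. s6310'.
The string is cut at each match, leaving 2 pieces.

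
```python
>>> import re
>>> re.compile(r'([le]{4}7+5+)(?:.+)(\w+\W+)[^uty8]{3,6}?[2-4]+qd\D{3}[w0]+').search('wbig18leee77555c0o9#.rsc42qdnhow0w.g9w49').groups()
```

('leee77555', '9#.')

The match spans [6:34] → 'leee77555c0o9#.rsc42qdnhow0w'.
Captured: group 1 = 'leee77555', group 2 = '9#.'.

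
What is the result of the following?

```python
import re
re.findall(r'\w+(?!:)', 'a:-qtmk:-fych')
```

['qtm', 'fych']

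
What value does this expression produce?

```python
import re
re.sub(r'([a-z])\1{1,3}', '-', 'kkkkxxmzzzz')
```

'--m-'

`\1` has to match the exact text group 1 already captured.
Each match is replaced by '-'.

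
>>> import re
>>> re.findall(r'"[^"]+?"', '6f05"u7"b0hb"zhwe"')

Walking the string: at [4:8] → '"u7"'; at [12:18] → '"zhwe"'.
No capturing groups, so `findall` returns the 2 full match strings.

['"u7"', '"zhwe"']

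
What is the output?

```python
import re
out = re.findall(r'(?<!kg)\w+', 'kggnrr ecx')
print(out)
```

['kggnrr', 'ecx']

The negative lookahead/lookbehind blocks any match where the forbidden context is present.
Matches: at [0:6] → 'kggnrr'; at [7:10] → 'ecx'.
`findall` yields the raw match text (2 of them) because the pattern has no groups.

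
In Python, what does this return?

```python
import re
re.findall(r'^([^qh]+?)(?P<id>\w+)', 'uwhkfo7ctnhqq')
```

This matches anchored at the start of the string; then one or more of any character except [qh] (lazy) (captured); then one or more of a word character (captured as 'id').
A non-greedy quantifier consumes as few characters as it can — just enough that the remainder of the pattern still matches from where it stops; whatever follows it matches normally.
Walking the string: at [0:13] match 'uwhkfo7ctnhqq', groups = ('u', 'whkfo7ctnhqq').
With 2 capturing groups, `findall` returns a 2-tuple per match.

[('u', 'whkfo7ctnhqq')]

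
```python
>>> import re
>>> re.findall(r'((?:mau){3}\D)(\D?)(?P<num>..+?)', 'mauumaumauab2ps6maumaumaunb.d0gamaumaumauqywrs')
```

[('maumaumaun', 'b', '.d'), ('maumaumauq', 'y', 'wr')]

The pattern matches the literal 'mau' repeated 3 times, then a non-digit (captured); then optionally a non-digit (captured); then any character, then one or more of any character (lazy) (captured as 'num').
Scanning left to right: at [16:29] match 'maumaumaunb.d', groups = ('maumaumaun', 'b', '.d'); at [32:45] match 'maumaumauqywr', groups = ('maumaumauq', 'y', 'wr').
Multiple groups make `findall` return tuples — one 3-tuple for each match.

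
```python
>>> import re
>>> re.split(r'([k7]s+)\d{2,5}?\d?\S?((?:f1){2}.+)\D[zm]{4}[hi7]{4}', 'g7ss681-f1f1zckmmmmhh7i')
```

The pattern matches one of [k7], then one or more of the literal 's' (captured); then 2 to 5 of a digit (lazy), then optionally a digit, then optionally a non-whitespace character; then the literal 'f1' repeated 2 times, then one or more of any character (captured); then a non-digit, then exactly 4 of one of [zm], then exactly 4 of one of [hi7].
The group in the pattern means `split` returns the separators' captures alongside the pieces.

['g', '7ss', 'f1f1zc', '']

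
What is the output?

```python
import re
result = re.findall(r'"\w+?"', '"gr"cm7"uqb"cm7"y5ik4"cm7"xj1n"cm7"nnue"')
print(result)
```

['"gr"', '"uqb"', '"y5ik4"', '"xj1n"', '"nnue"']

Matches: at [0:4] → '"gr"'; at [7:12] → '"uqb"'; at [15:22] → '"y5ik4"'; at [25:31] → '"xj1n"'; at [34:40] → '"nnue"'.
`findall` yields the raw match text (5 of them) because the pattern has no groups.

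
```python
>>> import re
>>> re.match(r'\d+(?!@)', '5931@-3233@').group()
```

'593'

`re.match` only tries the pattern at the start of the string.
The match spans [0:3] → '593'.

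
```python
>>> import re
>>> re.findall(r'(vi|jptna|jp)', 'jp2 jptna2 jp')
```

['jp', 'jptna', 'jp']

`|` is ordered: at each position the engine commits to the first alternative that works.
`findall` collects group 1 from each match (3 total).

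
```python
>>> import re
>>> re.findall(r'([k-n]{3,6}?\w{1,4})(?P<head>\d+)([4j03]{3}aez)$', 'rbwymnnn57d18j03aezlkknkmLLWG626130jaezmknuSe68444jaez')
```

[('mknuSe6', '84', '44jaez')]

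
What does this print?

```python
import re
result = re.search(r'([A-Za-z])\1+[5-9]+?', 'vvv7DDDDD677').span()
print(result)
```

A backreference is literal: `\1` must see the identical characters the first group matched.
The match spans [0:4] → 'vvv7'.

(0, 4)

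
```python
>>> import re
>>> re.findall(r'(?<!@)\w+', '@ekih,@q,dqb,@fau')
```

A negative assertion filters positions out without eating any characters.
Walking the string: at [2:5] → 'kih'; at [9:12] → 'dqb'; at [15:17] → 'au'.
No capturing groups, so `findall` returns the 3 full match strings.

['kih', 'dqb', 'au']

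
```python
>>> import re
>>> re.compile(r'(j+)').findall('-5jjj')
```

['jjj']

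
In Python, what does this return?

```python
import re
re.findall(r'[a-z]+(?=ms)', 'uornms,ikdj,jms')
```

The positive lookaround only admits positions where the adjacent text matches; those characters stay outside the span.
With no groups in the pattern, `findall` gives back each whole match — 2 here.

['uorn', 'j']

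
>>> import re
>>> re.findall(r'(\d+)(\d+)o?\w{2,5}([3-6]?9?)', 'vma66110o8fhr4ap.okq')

[('6611', '0', '')]

This matches one or more of a digit (captured); then one or more of a digit (captured); then optionally the literal 'o', then 2 to 5 of a word character; then optionally a character in [3-6], then optionally a literal '9' (captured).
Matches: at [3:14] match '66110o8fhr4', groups = ('6611', '0', '').
With 3 capturing groups, `findall` returns a 3-tuple per match.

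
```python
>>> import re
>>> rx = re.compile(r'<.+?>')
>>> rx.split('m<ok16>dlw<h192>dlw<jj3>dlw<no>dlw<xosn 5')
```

['m', 'dlw', 'dlw', 'dlw', 'dlw<xosn 5']

Lazy quantifiers expand one character at a time until the remainder of the pattern can match.
Matches to split on: at [1:7] → '<ok16>'; at [10:16] → '<h192>'; at [19:24] → '<jj3>'; at [27:31] → '<no>'.
Each match becomes a cut point; 5 segments remain.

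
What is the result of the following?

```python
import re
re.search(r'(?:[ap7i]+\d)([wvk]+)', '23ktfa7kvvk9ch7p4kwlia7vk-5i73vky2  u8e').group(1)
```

'kvvk'

Pattern: one or more of one of [ap7i], then a digit (non-capturing group); then one or more of one of [wvk] (captured).
Unlike `match`, `search` isn't anchored — it looks for the pattern anywhere in the string.
The match spans [5:11] → 'a7kvvk'.
Captured: group 1 = 'kvvk'.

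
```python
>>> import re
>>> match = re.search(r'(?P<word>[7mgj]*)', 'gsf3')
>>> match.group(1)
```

'g'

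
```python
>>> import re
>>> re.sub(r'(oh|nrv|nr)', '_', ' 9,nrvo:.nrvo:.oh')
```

' 9,_o:._o:._'

`|` is ordered: at each position the engine commits to the first alternative that works.
Every occurrence is swapped for '_'.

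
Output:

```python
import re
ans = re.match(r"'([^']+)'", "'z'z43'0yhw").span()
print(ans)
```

(0, 3)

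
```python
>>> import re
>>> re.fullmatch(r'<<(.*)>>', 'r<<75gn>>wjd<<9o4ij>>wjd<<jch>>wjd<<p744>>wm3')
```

None

`re.fullmatch` is like wrapping the pattern in `^…$` (in single-line mode).
Here the pattern can't cover the whole string, so the call returns None.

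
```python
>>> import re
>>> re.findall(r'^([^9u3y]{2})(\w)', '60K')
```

This matches anchored at the start of the string; then exactly 2 of any character except [9u3y] (captured); then a word character (captured).
Multiple groups make `findall` return tuples — one 2-tuple for the one match.

[('60', 'K')]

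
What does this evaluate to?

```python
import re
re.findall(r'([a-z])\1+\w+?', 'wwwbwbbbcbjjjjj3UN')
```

`\1` has to match the exact text group 1 already captured.
Matches: at [0:4] match 'wwwb', group 1 = 'w'; at [5:9] match 'bbbc', group 1 = 'b'; at [10:16] match 'jjjjj3', group 1 = 'j'.
One capturing group, so `findall` returns just the captured substring from each match — 3 in all.

['w', 'b', 'j']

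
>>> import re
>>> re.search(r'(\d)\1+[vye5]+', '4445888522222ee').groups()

('4',)

The match spans [0:4] → '4445'.
Captured: group 1 = '4'.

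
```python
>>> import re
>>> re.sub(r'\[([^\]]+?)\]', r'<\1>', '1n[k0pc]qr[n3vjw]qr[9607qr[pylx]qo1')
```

'1n<k0pc>qr<n3vjw>qr<9607qr[pylx>qo1'

Matches: at [2:8] → '[k0pc]'; at [10:17] → '[n3vjw]'; at [19:32] → '[9607qr[pylx]'.
`\1` in the replacement pulls in group 1's text for each match.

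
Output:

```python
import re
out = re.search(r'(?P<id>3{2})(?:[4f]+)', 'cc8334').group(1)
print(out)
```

33

Pattern: exactly 2 of a literal '3' (captured as 'id'); then one or more of one of [4f] (non-capturing group).
`re.search` tries every starting position until one works.
The match spans [3:6] → '334'.
Captured: group 1 = '33'.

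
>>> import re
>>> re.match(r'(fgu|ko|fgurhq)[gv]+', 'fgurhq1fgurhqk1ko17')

`re.match` only tries the pattern at the start of the string.
Here position 0 doesn't satisfy it, so the call returns None.

None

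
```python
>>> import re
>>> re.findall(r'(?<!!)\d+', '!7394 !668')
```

['394', '68']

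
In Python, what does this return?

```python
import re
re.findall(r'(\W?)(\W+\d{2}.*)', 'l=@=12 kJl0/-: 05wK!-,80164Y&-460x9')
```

[('=', '@=12 kJl0/-: 05wK!-,80164Y&-460x9')]

The pattern matches optionally a non-word character (captured); then one or more of a non-word character, then exactly 2 of a digit, then zero or more of any character (captured).
Multiple groups make `findall` return tuples — one 2-tuple for the one match.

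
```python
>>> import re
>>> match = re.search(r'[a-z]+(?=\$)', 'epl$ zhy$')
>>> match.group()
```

'epl'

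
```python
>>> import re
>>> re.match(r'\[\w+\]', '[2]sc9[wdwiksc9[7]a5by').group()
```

`re.match` only tries the pattern at the start of the string.
The match spans [0:3] → '[2]'.

'[2]'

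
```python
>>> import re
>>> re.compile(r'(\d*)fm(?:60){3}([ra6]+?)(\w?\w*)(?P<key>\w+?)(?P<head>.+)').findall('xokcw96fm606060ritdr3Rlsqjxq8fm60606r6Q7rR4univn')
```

[('96', 'r', 'itdr3Rlsqjxq8fm60606r6Q7rR4uni', 'v', 'n')]

The pattern matches zero or more of a digit (captured); then the literal 'fm', then the literal '60' repeated 3 times; then one or more of one of [ra6] (lazy) (captured); then optionally a word character, then zero or more of a word character (captured); then one or more of a word character (lazy) (captured as 'key'); then one or more of any character (captured as 'head').
Walking the string: at [5:48] match '96fm606060ritdr3Rlsqjxq8fm60606r6Q7rR4univn', groups = ('96', 'r', 'itdr3Rlsqjxq8fm60606r6Q7rR4uni', 'v', 'n').
5 groups means the one result is a tuple of 5 captured strings — 1 here.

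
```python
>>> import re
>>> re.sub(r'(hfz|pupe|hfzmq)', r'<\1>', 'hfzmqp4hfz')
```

'<hfz>mqp4<hfz>'

Branches in `(...|...)` are attempted left-to-right; the first branch that allows the whole pattern to succeed is taken.
Matches: at [0:3] → 'hfz'; at [7:10] → 'hfz'.
Each match is replaced using the text its own group 1 captured.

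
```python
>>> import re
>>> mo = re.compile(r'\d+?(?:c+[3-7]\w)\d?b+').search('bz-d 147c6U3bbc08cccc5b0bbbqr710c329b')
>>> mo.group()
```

'147c6U3bb'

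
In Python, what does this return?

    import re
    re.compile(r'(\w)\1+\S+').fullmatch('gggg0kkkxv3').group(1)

The backreference `\1` re-matches whatever the first group consumed, character for character.
`re.fullmatch` is like wrapping the pattern in `^…$` (in single-line mode).
The match spans [0:11] → 'gggg0kkkxv3'.
Captured: group 1 = 'g'.

'g'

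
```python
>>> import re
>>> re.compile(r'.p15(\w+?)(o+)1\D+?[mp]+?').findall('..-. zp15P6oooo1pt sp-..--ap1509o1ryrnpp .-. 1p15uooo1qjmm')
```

[('P6', 'oooo'), ('09', 'o'), ('u', 'ooo')]

This matches any character, then the literal 'p15'; then one or more of a word character (lazy) (captured); then one or more of a literal 'o' (captured); then a literal '1', then one or more of a non-digit (lazy), then one or more of one of [mp] (lazy).
With the lazy modifier that quantifier settles for the fewest repetitions that let the rest of the pattern succeed (the atoms after it are unaffected and can still be greedy).
Matches: at [5:21] match 'zp15P6oooo1pt sp', groups = ('P6', 'oooo'); at [26:39] match 'ap1509o1ryrnp', groups = ('09', 'o'); at [45:57] match '1p15uooo1qjm', groups = ('u', 'ooo').
With 2 capturing groups, `findall` returns a 2-tuple per match.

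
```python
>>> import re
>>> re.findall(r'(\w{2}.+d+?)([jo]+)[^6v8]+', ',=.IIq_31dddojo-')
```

Pattern: exactly 2 of a word character, then one or more of any character, then one or more of a literal 'd' (lazy) (captured); then one or more of one of [jo] (captured); then one or more of any character except [6v8].
Matches: at [3:16] match 'IIq_31dddojo-', groups = ('IIq_31ddd', 'ojo').
2 groups means the one result is a tuple of 2 captured strings — 1 here.

[('IIq_31ddd', 'ojo')]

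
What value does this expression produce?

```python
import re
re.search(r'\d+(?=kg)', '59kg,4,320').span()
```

Because the assertion is zero-width, the text it checks is not consumed and won't appear in the result.
`re.search` tries every starting position until one works.
The match spans [0:2] → '59'.

(0, 2)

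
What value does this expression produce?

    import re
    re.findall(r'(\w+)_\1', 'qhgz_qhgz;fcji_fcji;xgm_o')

After group 1 captures some text, `\1` only succeeds where that same text appears again.
Walking the string: at [0:9] match 'qhgz_qhgz', group 1 = 'qhgz'; at [10:19] match 'fcji_fcji', group 1 = 'fcji'.
One capturing group, so `findall` returns just the captured substring from each match — 2 in all.

['qhgz', 'fcji']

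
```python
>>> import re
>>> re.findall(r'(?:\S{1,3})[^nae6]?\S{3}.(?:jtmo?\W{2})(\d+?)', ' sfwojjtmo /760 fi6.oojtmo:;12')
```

['7', '1']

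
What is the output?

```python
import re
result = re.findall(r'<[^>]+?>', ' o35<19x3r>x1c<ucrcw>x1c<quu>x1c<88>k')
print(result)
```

['<19x3r>', '<ucrcw>', '<quu>', '<88>']

No capturing groups, so `findall` returns the 4 full match strings.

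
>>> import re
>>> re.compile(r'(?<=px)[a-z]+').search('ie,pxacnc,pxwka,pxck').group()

'acnc'

The positive lookaround only admits positions where the adjacent text matches; those characters stay outside the span.
The match spans [5:9] → 'acnc'.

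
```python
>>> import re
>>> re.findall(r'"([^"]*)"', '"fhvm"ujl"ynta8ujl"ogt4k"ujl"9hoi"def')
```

['fhvm', 'ynta8ujl', 'ujl']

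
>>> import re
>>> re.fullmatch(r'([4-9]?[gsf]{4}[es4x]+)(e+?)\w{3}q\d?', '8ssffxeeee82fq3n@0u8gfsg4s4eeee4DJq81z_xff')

None

Pattern: optionally a character in [4-9], then exactly 4 of one of [gsf], then one or more of one of [es4x] (captured); then one or more of a literal 'e' (lazy) (captured); then exactly 3 of a word character, then a literal 'q', then optionally a digit.
`re.fullmatch` requires the pattern to consume the entire string.
Here the string isn't matched end-to-end, so the call returns None.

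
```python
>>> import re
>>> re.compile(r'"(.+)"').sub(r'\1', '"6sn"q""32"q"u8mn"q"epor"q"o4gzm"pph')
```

Each match is replaced using the text its own group 1 captured.

'6sn"q""32"q"u8mn"q"epor"q"o4gzmpph'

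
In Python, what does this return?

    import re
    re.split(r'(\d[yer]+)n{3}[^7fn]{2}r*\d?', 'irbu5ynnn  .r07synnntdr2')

['irbu', '5y', '.r07synnntdr2']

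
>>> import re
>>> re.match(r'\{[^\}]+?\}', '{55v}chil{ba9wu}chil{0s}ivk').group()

'{55v}'

`re.match` won't scan ahead — the pattern has to work from the very first character.
The match spans [0:5] → '{55v}'.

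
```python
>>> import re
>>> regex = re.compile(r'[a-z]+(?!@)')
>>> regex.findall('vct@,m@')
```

`(?!…)`/`(?<!…)` only lets a position through if the neighbouring text does NOT match; no characters are consumed.
Walking the string: at [0:2] → 'vc'.
`findall` yields the raw match text (1 of them) because the pattern has no groups.

['vc']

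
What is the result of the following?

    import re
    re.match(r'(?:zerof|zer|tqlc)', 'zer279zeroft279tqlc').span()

With `match`, the pattern is implicitly anchored at the beginning.
The match spans [0:3] → 'zer'.

(0, 3)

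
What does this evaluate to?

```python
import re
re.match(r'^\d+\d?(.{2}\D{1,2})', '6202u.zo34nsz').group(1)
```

'u.zo'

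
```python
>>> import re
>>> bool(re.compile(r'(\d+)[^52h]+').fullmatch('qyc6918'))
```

The pattern matches one or more of a digit (captured); then one or more of any character except [52h].
`re.fullmatch` requires the pattern to consume the entire string.
Here the string isn't matched end-to-end, so the call returns None, and `bool(None)` is False.

False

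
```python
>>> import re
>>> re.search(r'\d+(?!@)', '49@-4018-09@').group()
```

'4'

Because the assertion is negative and zero-width, positions next to the forbidden text are skipped.
`search` walks the string left to right and returns the first match it finds.
The match spans [0:1] → '4'.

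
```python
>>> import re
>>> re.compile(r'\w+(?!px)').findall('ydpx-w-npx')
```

['ydpx', 'w', 'npx']

A negative assertion filters positions out without eating any characters.
Since nothing is captured, `findall` lists the 3 matched substrings directly.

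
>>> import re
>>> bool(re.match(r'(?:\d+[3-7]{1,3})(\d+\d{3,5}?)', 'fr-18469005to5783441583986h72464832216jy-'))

The pattern matches one or more of a digit, then 1 to 3 of a character in [3-7] (non-capturing group); then one or more of a digit, then 3 to 5 of a digit (lazy) (captured).
With `match`, the pattern is implicitly anchored at the beginning.
Here the string doesn't start with a match, so the call returns None, and `bool(None)` is False.

False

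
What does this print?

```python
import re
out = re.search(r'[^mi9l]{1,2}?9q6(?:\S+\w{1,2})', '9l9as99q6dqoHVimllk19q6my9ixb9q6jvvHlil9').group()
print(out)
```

k19q6my9ixb9q6jvvHlil9

The pattern matches 1 to 2 of any character except [mi9l] (lazy), then the literal '9q6'; then one or more of a non-whitespace character, then 1 to 2 of a word character (non-capturing group).
`re.search` tries every starting position until one works.
The match spans [18:40] → 'k19q6my9ixb9q6jvvHlil9'.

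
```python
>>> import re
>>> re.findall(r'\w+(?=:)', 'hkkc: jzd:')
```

['hkkc', 'jzd']

The `(?=…)`/`(?<=…)` assertion just peeks at neighbouring text; it doesn't advance the match position.
Scanning left to right: at [0:4] → 'hkkc'; at [6:9] → 'jzd'.
`findall` yields the raw match text (2 of them) because the pattern has no groups.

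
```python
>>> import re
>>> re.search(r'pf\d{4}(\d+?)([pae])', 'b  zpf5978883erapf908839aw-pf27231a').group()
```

'pf5978883e'

This matches the literal 'pf', then exactly 4 of a digit; then one or more of a digit (lazy) (captured); then one of [pae] (captured).
The match spans [4:14] → 'pf5978883e'.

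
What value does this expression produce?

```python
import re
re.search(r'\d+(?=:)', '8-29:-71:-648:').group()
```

'29'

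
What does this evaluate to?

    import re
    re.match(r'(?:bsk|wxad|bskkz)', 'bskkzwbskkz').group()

'bsk'

Alternation isn't longest-match — the leftmost alternative that fits at this position is chosen.
With `match`, the pattern is implicitly anchored at the beginning.
The match spans [0:3] → 'bsk'.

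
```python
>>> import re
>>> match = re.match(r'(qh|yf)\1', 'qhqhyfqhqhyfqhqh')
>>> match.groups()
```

('qh',)

The match spans [0:4] → 'qhqh'.
Captured: group 1 = 'qh'.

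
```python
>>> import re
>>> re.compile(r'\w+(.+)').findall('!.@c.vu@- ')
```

One capturing group, so `findall` returns just the captured substring from the one match — 1 in all.

['.vu@- ']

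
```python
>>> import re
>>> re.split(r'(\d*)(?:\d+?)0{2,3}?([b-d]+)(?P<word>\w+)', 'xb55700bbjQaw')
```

With a capturing group present, the delimiter's captured portion is kept in the result list.

['xb', '55', 'bb', 'jQaw', '']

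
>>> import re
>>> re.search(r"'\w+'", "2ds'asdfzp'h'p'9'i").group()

The match spans [3:11] → "'asdfzp'".

"'asdfzp'"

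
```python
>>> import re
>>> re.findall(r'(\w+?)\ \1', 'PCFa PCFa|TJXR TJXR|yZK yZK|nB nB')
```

['PCFa', 'TJXR', 'yZK', 'nB']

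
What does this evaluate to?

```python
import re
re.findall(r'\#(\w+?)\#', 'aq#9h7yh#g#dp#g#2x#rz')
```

Scanning left to right: at [2:9] match '#9h7yh#', group 1 = '9h7yh'; at [10:14] match '#dp#', group 1 = 'dp'; at [15:19] match '#2x#', group 1 = '2x'.
One capturing group, so `findall` returns just the captured substring from each match — 3 in all.

['9h7yh', 'dp', '2x']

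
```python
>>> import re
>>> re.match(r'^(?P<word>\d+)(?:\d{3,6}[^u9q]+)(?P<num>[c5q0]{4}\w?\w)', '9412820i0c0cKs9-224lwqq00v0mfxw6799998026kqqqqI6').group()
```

'9412820i0c0cKs'

`re.match` won't scan ahead — the pattern has to work from the very first character.
The match spans [0:14] → '9412820i0c0cKs'.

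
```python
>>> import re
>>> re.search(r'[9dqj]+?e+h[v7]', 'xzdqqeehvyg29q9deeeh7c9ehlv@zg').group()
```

'dqqeehv'

Pattern: one or more of one of [9dqj] (lazy), then one or more of a literal 'e'; then the literal 'h', then one of [v7].
`re.search` scans for the first position where the pattern succeeds.
The match spans [2:9] → 'dqqeehv'.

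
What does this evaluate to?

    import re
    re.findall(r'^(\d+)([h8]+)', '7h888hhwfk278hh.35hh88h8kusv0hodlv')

The pattern matches anchored at the start of the string; then one or more of a digit (captured); then one or more of one of [h8] (captured).
Scanning left to right: at [0:7] match '7h888hh', groups = ('7', 'h888hh').
`findall` packs the 2 group values into a tuple for every match.

[('7', 'h888hh')]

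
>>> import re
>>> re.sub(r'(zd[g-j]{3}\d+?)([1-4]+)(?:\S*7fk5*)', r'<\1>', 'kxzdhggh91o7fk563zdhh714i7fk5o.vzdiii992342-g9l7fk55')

This matches the literal 'zd', then exactly 3 of a character in [g-j], then one or more of a digit (lazy) (captured); then one or more of a character in [1-4] (captured); then zero or more of a non-whitespace character, then the literal '7fk', then zero or more of the literal '5' (non-capturing group).
Because the quantifier is non-greedy, it stops expanding at the earliest point where the rest of the pattern can succeed.
Matches: at [32:52] → 'zdiii992342-g9l7fk55'.
Each match is replaced using the text its own group 1 captured.

'kxzdhggh91o7fk563zdhh714i7fk5o.v<zdiii99>'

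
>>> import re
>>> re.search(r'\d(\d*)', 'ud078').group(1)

'78'

Pattern: a digit; then zero or more of a digit (captured).
`re.search` scans for the first position where the pattern succeeds.
The match spans [2:5] → '078'.
Captured: group 1 = '78'.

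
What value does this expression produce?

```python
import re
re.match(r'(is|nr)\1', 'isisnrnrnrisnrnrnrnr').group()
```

'isis'

`\1` is not a pattern — it's the concrete string captured by group 1, re-applied verbatim.
`match` is anchored at position 0; if the pattern doesn't fit there, it returns None.
The match spans [0:4] → 'isis'.
Captured: group 1 = 'is'.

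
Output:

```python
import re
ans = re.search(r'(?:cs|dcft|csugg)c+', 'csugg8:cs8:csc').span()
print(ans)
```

The match spans [11:14] → 'csc'.

(11, 14)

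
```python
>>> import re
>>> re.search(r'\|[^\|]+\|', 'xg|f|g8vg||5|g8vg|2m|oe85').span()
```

(2, 5)

The match spans [2:5] → '|f|'.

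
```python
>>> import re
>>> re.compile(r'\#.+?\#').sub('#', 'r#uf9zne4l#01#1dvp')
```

Every occurrence is swapped for '#'.

'r#01#1dvp'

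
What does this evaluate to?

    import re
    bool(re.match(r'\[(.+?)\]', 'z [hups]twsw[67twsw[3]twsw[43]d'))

False

`re.match` only tries the pattern at the start of the string.
Here position 0 doesn't satisfy it, so the call returns None, and `bool(None)` is False.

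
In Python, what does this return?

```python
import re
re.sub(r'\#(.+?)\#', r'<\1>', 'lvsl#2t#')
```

'lvsl<2t>'

Each match is replaced using the text its own group 1 captured.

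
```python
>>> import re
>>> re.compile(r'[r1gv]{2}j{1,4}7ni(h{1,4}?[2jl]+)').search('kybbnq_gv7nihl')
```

None

This matches exactly 2 of one of [r1gv], then 1 to 4 of the literal 'j', then the literal '7ni'; then 1 to 4 of a literal 'h' (lazy), then one or more of one of [2jl] (captured).
`search` walks the string left to right and returns the first match it finds.
Here the pattern never matches, so the call returns None.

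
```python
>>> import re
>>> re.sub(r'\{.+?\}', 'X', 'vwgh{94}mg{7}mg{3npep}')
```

'vwghXmgXmgX'

A non-greedy quantifier consumes as few characters as it can — just enough that the remainder of the pattern still matches from where it stops; whatever follows it matches normally.
Every occurrence is swapped for 'X'.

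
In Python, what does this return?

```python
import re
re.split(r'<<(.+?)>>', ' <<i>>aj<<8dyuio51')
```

[' ', 'i', 'aj<<8dyuio51']

Matches to split on: at [1:6] → '<<i>>'.
The group in the pattern means `split` returns the separators' captures alongside the pieces.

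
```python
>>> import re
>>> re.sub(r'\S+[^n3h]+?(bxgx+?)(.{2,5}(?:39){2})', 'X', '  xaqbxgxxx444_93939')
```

`sub` substitutes 'X' at each match site.

'  X'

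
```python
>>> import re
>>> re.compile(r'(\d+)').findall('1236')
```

['1236']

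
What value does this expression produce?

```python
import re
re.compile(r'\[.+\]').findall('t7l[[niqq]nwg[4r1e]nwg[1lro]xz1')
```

No capturing groups, so `findall` returns the 1 full match string.

['[[niqq]nwg[4r1e]nwg[1lro]']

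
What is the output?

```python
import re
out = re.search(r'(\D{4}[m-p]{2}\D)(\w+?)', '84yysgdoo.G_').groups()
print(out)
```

This matches exactly 4 of a non-digit, then exactly 2 of a character in [m-p], then a non-digit (captured); then one or more of a word character (lazy) (captured).
With the lazy modifier that quantifier settles for the fewest repetitions that let the rest of the pattern succeed (the atoms after it are unaffected and can still be greedy).
`search` walks the string left to right and returns the first match it finds.
The match spans [3:11] → 'ysgdoo.G'.
Captured: group 1 = 'ysgdoo.', group 2 = 'G'.

('ysgdoo.', 'G')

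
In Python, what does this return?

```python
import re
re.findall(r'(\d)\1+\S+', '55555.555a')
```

['5']

`\1` is not a pattern — it's the concrete string captured by group 1, re-applied verbatim.
Scanning left to right: at [0:10] match '55555.555a', group 1 = '5'.
`findall` collects group 1 from the one match (1 total).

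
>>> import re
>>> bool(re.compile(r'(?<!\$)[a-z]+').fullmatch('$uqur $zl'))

False

`re.fullmatch` requires the pattern to consume the entire string.
Here there's no way to consume every character, so the call returns None, and `bool(None)` is False.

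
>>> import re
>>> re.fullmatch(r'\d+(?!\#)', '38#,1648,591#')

None

`re.fullmatch` is like wrapping the pattern in `^…$` (in single-line mode).
Here the pattern can't cover the whole string, so the call returns None.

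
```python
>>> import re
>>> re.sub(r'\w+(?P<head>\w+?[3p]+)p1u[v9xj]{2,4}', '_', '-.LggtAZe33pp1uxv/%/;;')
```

'-._/%/;;'

Pattern: one or more of a word character; then one or more of a word character (lazy), then one or more of one of [3p] (captured as 'head'); then the literal 'p', then the literal '1u', then 2 to 4 of one of [v9xj].
Matches: at [2:17] → 'LggtAZe33pp1uxv'.
Every occurrence is swapped for '_'.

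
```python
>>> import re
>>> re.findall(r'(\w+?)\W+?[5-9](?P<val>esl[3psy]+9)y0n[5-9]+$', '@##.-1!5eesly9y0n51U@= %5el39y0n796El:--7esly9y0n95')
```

[('5el39y0n796El', 'esly9')]

This matches one or more of a word character (lazy) (captured); then one or more of a non-word character (lazy); then a character in [5-9]; then the literal 'esl', then one or more of one of [3psy], then a literal '9' (captured as 'val'); then the literal 'y0n', then one or more of a character in [5-9]; then anchored at the end.
Walking the string: at [24:51] match '5el39y0n796El:--7esly9y0n95', groups = ('5el39y0n796El', 'esly9').
2 groups means the one result is a tuple of 2 captured strings — 1 here.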